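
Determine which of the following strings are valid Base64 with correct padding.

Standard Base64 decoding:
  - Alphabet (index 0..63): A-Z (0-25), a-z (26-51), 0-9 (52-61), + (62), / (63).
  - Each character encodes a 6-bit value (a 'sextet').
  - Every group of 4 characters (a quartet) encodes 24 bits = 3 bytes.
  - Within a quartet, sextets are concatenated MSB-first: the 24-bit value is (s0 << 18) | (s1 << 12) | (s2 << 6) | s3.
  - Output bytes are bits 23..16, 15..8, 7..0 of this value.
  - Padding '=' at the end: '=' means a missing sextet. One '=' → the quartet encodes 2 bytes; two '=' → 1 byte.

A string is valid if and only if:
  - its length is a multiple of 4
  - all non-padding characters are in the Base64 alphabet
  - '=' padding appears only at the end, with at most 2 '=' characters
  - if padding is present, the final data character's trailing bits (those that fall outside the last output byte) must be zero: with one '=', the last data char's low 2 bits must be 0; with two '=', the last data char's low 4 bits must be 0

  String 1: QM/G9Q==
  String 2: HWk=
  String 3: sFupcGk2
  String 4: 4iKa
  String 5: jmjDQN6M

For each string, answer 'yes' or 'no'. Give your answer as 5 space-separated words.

Answer: yes yes yes yes yes

Derivation:
String 1: 'QM/G9Q==' → valid
String 2: 'HWk=' → valid
String 3: 'sFupcGk2' → valid
String 4: '4iKa' → valid
String 5: 'jmjDQN6M' → valid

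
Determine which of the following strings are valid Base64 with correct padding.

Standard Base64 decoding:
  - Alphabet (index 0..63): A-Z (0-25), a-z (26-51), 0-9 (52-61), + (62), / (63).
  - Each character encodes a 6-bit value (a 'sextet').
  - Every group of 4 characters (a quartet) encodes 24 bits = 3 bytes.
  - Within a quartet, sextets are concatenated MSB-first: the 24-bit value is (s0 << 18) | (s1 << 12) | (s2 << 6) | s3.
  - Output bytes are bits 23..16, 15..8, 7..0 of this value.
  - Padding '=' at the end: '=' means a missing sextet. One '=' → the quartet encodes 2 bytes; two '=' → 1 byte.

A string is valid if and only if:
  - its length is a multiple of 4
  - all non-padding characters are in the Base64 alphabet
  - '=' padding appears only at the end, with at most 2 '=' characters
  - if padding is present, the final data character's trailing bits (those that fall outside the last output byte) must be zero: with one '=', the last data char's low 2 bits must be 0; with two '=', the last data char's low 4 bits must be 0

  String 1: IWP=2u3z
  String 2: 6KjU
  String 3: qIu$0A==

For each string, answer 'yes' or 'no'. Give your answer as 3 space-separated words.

Answer: no yes no

Derivation:
String 1: 'IWP=2u3z' → invalid (bad char(s): ['=']; '=' in middle)
String 2: '6KjU' → valid
String 3: 'qIu$0A==' → invalid (bad char(s): ['$'])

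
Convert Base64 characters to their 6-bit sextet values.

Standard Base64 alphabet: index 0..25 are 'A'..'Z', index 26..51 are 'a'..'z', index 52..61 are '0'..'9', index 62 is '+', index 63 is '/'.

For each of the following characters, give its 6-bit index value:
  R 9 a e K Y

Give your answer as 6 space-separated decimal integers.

'R': A..Z range, ord('R') − ord('A') = 17
'9': 0..9 range, 52 + ord('9') − ord('0') = 61
'a': a..z range, 26 + ord('a') − ord('a') = 26
'e': a..z range, 26 + ord('e') − ord('a') = 30
'K': A..Z range, ord('K') − ord('A') = 10
'Y': A..Z range, ord('Y') − ord('A') = 24

Answer: 17 61 26 30 10 24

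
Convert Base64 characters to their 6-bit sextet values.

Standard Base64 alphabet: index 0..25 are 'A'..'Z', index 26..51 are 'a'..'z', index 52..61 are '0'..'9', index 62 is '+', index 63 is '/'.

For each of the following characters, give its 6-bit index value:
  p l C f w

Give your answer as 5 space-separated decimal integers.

'p': a..z range, 26 + ord('p') − ord('a') = 41
'l': a..z range, 26 + ord('l') − ord('a') = 37
'C': A..Z range, ord('C') − ord('A') = 2
'f': a..z range, 26 + ord('f') − ord('a') = 31
'w': a..z range, 26 + ord('w') − ord('a') = 48

Answer: 41 37 2 31 48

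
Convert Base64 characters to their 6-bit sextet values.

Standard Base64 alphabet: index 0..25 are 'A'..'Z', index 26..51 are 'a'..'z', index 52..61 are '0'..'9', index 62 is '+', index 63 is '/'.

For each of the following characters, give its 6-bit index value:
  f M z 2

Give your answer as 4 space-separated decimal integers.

'f': a..z range, 26 + ord('f') − ord('a') = 31
'M': A..Z range, ord('M') − ord('A') = 12
'z': a..z range, 26 + ord('z') − ord('a') = 51
'2': 0..9 range, 52 + ord('2') − ord('0') = 54

Answer: 31 12 51 54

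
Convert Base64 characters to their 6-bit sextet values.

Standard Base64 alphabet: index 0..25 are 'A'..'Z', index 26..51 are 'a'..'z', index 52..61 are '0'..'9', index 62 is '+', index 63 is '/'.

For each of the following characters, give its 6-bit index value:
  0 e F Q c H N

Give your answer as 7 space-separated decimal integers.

'0': 0..9 range, 52 + ord('0') − ord('0') = 52
'e': a..z range, 26 + ord('e') − ord('a') = 30
'F': A..Z range, ord('F') − ord('A') = 5
'Q': A..Z range, ord('Q') − ord('A') = 16
'c': a..z range, 26 + ord('c') − ord('a') = 28
'H': A..Z range, ord('H') − ord('A') = 7
'N': A..Z range, ord('N') − ord('A') = 13

Answer: 52 30 5 16 28 7 13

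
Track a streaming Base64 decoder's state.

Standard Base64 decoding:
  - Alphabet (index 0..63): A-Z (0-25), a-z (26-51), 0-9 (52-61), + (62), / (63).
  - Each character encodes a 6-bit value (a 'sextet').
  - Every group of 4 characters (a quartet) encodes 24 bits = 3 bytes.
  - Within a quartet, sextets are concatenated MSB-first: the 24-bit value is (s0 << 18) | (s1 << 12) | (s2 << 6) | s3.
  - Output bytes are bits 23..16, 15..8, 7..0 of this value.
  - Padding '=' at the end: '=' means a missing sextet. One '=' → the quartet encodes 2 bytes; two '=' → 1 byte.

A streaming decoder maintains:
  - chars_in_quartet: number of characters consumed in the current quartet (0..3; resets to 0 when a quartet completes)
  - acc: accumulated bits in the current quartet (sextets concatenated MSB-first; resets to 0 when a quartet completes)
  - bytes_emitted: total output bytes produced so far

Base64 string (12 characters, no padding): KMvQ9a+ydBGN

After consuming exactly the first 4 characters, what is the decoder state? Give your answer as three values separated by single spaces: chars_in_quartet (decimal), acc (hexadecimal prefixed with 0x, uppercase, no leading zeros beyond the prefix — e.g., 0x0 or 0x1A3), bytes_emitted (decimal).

After char 0 ('K'=10): chars_in_quartet=1 acc=0xA bytes_emitted=0
After char 1 ('M'=12): chars_in_quartet=2 acc=0x28C bytes_emitted=0
After char 2 ('v'=47): chars_in_quartet=3 acc=0xA32F bytes_emitted=0
After char 3 ('Q'=16): chars_in_quartet=4 acc=0x28CBD0 -> emit 28 CB D0, reset; bytes_emitted=3

Answer: 0 0x0 3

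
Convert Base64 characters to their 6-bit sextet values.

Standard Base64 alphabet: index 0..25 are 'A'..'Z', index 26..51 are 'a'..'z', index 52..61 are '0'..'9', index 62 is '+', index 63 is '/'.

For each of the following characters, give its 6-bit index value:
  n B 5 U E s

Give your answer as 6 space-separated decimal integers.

'n': a..z range, 26 + ord('n') − ord('a') = 39
'B': A..Z range, ord('B') − ord('A') = 1
'5': 0..9 range, 52 + ord('5') − ord('0') = 57
'U': A..Z range, ord('U') − ord('A') = 20
'E': A..Z range, ord('E') − ord('A') = 4
's': a..z range, 26 + ord('s') − ord('a') = 44

Answer: 39 1 57 20 4 44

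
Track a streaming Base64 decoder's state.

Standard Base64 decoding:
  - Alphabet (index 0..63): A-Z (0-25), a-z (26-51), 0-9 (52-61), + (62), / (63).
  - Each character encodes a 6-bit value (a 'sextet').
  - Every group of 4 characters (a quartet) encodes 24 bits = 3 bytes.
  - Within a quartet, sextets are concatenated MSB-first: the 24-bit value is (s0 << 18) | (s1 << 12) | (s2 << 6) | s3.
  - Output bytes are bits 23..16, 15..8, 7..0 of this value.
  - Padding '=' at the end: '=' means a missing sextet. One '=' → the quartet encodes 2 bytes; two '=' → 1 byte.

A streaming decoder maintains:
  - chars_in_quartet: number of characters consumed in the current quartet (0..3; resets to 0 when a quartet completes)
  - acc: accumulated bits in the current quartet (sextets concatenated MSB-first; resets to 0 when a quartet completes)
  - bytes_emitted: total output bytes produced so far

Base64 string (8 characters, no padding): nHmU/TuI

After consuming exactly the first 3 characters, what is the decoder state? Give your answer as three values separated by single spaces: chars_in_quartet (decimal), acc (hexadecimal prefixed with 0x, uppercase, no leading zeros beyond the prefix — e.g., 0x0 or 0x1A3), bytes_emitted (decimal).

After char 0 ('n'=39): chars_in_quartet=1 acc=0x27 bytes_emitted=0
After char 1 ('H'=7): chars_in_quartet=2 acc=0x9C7 bytes_emitted=0
After char 2 ('m'=38): chars_in_quartet=3 acc=0x271E6 bytes_emitted=0

Answer: 3 0x271E6 0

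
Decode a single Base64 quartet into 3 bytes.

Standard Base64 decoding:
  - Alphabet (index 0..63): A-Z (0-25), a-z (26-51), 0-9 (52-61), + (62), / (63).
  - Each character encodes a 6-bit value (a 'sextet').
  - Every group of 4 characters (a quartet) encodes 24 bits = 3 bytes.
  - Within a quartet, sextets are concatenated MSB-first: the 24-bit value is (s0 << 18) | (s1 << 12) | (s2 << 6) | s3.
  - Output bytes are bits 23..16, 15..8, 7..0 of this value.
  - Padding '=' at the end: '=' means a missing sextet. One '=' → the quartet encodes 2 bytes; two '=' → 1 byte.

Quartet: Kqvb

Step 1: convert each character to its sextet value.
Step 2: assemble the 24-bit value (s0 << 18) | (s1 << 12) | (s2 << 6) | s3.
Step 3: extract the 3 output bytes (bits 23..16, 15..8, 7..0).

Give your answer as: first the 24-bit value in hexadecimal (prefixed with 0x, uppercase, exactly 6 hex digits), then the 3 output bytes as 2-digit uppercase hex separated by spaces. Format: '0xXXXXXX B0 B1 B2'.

Sextets: K=10, q=42, v=47, b=27
24-bit: (10<<18) | (42<<12) | (47<<6) | 27
      = 0x280000 | 0x02A000 | 0x000BC0 | 0x00001B
      = 0x2AABDB
Bytes: (v>>16)&0xFF=2A, (v>>8)&0xFF=AB, v&0xFF=DB

Answer: 0x2AABDB 2A AB DB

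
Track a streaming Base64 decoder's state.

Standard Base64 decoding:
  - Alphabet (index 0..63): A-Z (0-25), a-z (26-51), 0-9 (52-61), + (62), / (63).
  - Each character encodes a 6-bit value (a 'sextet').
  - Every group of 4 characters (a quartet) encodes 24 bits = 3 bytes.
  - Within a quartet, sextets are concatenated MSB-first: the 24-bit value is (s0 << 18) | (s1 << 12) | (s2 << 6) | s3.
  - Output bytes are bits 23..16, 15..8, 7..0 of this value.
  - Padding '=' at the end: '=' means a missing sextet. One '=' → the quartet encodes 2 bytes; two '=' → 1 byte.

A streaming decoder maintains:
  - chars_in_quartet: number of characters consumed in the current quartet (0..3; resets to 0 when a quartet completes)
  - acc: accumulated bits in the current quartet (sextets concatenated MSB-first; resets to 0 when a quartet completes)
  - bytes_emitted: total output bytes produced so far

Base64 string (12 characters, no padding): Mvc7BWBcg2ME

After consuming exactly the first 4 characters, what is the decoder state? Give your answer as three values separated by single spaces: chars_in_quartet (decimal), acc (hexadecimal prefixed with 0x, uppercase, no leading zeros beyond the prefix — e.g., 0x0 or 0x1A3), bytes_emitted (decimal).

After char 0 ('M'=12): chars_in_quartet=1 acc=0xC bytes_emitted=0
After char 1 ('v'=47): chars_in_quartet=2 acc=0x32F bytes_emitted=0
After char 2 ('c'=28): chars_in_quartet=3 acc=0xCBDC bytes_emitted=0
After char 3 ('7'=59): chars_in_quartet=4 acc=0x32F73B -> emit 32 F7 3B, reset; bytes_emitted=3

Answer: 0 0x0 3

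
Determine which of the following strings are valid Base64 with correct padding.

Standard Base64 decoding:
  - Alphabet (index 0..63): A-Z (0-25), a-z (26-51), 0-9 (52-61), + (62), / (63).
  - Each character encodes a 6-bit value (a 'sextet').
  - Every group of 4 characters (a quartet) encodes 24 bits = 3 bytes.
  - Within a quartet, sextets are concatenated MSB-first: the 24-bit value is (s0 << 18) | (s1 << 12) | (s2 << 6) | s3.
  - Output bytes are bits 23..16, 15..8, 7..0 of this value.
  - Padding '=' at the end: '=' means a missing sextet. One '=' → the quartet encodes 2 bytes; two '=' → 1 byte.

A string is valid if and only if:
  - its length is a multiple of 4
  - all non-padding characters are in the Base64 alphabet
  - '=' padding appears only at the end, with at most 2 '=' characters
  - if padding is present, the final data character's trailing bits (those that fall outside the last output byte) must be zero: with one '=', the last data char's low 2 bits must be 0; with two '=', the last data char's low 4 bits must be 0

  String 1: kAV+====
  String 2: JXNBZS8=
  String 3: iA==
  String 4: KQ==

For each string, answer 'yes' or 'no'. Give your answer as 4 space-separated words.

Answer: no yes yes yes

Derivation:
String 1: 'kAV+====' → invalid (4 pad chars (max 2))
String 2: 'JXNBZS8=' → valid
String 3: 'iA==' → valid
String 4: 'KQ==' → valid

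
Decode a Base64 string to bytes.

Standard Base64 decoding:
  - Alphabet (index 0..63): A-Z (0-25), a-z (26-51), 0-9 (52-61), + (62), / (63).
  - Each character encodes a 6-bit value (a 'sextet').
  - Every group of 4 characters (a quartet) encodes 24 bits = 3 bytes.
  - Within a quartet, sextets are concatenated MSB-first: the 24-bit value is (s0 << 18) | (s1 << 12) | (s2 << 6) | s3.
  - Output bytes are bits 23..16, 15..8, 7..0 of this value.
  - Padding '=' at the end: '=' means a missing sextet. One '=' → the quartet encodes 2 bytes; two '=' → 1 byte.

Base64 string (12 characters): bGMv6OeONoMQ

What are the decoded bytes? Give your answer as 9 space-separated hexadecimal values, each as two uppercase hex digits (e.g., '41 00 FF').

Answer: 6C 63 2F E8 E7 8E 36 83 10

Derivation:
After char 0 ('b'=27): chars_in_quartet=1 acc=0x1B bytes_emitted=0
After char 1 ('G'=6): chars_in_quartet=2 acc=0x6C6 bytes_emitted=0
After char 2 ('M'=12): chars_in_quartet=3 acc=0x1B18C bytes_emitted=0
After char 3 ('v'=47): chars_in_quartet=4 acc=0x6C632F -> emit 6C 63 2F, reset; bytes_emitted=3
After char 4 ('6'=58): chars_in_quartet=1 acc=0x3A bytes_emitted=3
After char 5 ('O'=14): chars_in_quartet=2 acc=0xE8E bytes_emitted=3
After char 6 ('e'=30): chars_in_quartet=3 acc=0x3A39E bytes_emitted=3
After char 7 ('O'=14): chars_in_quartet=4 acc=0xE8E78E -> emit E8 E7 8E, reset; bytes_emitted=6
After char 8 ('N'=13): chars_in_quartet=1 acc=0xD bytes_emitted=6
After char 9 ('o'=40): chars_in_quartet=2 acc=0x368 bytes_emitted=6
After char 10 ('M'=12): chars_in_quartet=3 acc=0xDA0C bytes_emitted=6
After char 11 ('Q'=16): chars_in_quartet=4 acc=0x368310 -> emit 36 83 10, reset; bytes_emitted=9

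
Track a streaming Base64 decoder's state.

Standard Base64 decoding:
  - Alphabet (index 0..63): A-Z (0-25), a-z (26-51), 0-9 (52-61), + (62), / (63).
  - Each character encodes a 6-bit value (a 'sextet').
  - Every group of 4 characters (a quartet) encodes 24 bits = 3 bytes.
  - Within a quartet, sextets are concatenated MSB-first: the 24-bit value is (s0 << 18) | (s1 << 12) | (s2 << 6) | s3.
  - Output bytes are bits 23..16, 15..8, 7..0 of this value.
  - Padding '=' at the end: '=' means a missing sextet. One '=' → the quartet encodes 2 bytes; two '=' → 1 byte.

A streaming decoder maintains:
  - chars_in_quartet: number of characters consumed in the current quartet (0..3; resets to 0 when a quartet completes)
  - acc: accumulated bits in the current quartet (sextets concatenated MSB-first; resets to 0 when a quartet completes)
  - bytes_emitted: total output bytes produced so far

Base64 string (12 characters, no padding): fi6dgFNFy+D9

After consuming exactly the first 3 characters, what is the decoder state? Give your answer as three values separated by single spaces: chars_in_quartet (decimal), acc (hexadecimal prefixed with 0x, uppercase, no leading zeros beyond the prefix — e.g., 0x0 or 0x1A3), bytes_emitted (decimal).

After char 0 ('f'=31): chars_in_quartet=1 acc=0x1F bytes_emitted=0
After char 1 ('i'=34): chars_in_quartet=2 acc=0x7E2 bytes_emitted=0
After char 2 ('6'=58): chars_in_quartet=3 acc=0x1F8BA bytes_emitted=0

Answer: 3 0x1F8BA 0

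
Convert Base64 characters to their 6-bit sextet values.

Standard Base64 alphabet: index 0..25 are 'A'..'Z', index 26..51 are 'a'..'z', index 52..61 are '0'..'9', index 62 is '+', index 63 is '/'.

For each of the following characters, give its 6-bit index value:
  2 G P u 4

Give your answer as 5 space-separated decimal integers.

Answer: 54 6 15 46 56

Derivation:
'2': 0..9 range, 52 + ord('2') − ord('0') = 54
'G': A..Z range, ord('G') − ord('A') = 6
'P': A..Z range, ord('P') − ord('A') = 15
'u': a..z range, 26 + ord('u') − ord('a') = 46
'4': 0..9 range, 52 + ord('4') − ord('0') = 56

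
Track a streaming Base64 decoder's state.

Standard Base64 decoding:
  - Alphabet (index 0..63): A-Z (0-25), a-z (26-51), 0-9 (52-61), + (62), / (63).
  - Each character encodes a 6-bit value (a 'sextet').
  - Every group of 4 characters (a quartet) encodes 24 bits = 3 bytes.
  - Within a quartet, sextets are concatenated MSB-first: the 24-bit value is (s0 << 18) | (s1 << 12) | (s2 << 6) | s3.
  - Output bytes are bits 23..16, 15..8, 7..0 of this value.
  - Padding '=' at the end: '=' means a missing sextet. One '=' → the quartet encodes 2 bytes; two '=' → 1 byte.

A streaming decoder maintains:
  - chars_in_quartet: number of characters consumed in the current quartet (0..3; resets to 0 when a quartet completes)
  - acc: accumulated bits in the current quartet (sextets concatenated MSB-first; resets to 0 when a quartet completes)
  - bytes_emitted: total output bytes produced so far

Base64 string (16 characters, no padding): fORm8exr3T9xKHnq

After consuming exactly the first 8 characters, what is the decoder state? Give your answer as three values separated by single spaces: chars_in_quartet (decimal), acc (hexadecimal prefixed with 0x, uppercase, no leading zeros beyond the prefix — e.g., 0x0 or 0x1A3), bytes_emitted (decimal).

Answer: 0 0x0 6

Derivation:
After char 0 ('f'=31): chars_in_quartet=1 acc=0x1F bytes_emitted=0
After char 1 ('O'=14): chars_in_quartet=2 acc=0x7CE bytes_emitted=0
After char 2 ('R'=17): chars_in_quartet=3 acc=0x1F391 bytes_emitted=0
After char 3 ('m'=38): chars_in_quartet=4 acc=0x7CE466 -> emit 7C E4 66, reset; bytes_emitted=3
After char 4 ('8'=60): chars_in_quartet=1 acc=0x3C bytes_emitted=3
After char 5 ('e'=30): chars_in_quartet=2 acc=0xF1E bytes_emitted=3
After char 6 ('x'=49): chars_in_quartet=3 acc=0x3C7B1 bytes_emitted=3
After char 7 ('r'=43): chars_in_quartet=4 acc=0xF1EC6B -> emit F1 EC 6B, reset; bytes_emitted=6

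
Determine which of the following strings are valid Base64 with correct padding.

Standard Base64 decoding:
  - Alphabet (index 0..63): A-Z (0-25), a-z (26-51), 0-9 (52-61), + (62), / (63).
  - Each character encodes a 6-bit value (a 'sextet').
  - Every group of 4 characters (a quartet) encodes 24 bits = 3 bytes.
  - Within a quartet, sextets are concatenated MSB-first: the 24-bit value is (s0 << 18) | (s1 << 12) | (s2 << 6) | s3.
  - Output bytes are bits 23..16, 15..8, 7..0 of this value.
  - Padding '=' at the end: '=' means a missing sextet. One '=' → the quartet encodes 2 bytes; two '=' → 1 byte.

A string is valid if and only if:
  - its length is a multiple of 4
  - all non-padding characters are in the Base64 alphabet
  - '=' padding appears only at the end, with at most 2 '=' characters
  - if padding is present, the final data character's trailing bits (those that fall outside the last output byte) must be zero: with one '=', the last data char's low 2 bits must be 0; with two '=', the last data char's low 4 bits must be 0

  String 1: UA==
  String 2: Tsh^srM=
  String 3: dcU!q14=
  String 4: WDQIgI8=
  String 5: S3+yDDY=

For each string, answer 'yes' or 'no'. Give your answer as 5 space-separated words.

String 1: 'UA==' → valid
String 2: 'Tsh^srM=' → invalid (bad char(s): ['^'])
String 3: 'dcU!q14=' → invalid (bad char(s): ['!'])
String 4: 'WDQIgI8=' → valid
String 5: 'S3+yDDY=' → valid

Answer: yes no no yes yes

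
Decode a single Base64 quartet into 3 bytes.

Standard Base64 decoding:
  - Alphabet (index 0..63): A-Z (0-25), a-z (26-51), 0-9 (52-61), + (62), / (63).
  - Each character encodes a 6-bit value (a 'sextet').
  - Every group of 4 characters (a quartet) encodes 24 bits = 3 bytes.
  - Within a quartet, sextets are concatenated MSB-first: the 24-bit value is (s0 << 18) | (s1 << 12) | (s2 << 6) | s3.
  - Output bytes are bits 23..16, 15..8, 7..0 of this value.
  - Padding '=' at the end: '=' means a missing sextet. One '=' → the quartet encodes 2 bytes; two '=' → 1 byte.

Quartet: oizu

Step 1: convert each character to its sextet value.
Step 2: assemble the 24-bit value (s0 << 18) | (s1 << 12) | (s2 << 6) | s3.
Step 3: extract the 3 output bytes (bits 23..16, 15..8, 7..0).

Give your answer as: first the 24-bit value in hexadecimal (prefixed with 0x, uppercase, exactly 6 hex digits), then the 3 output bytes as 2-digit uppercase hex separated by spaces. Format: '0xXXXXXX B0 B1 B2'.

Sextets: o=40, i=34, z=51, u=46
24-bit: (40<<18) | (34<<12) | (51<<6) | 46
      = 0xA00000 | 0x022000 | 0x000CC0 | 0x00002E
      = 0xA22CEE
Bytes: (v>>16)&0xFF=A2, (v>>8)&0xFF=2C, v&0xFF=EE

Answer: 0xA22CEE A2 2C EE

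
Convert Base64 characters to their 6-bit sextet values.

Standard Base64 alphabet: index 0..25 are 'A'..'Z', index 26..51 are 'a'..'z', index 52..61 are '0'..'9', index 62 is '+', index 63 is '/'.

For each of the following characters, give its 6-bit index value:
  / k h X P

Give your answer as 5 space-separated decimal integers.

'/': index 63
'k': a..z range, 26 + ord('k') − ord('a') = 36
'h': a..z range, 26 + ord('h') − ord('a') = 33
'X': A..Z range, ord('X') − ord('A') = 23
'P': A..Z range, ord('P') − ord('A') = 15

Answer: 63 36 33 23 15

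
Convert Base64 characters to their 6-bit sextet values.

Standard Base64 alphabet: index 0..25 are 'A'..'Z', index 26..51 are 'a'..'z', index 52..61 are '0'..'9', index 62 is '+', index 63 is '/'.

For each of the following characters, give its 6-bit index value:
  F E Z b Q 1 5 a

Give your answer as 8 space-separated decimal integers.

Answer: 5 4 25 27 16 53 57 26

Derivation:
'F': A..Z range, ord('F') − ord('A') = 5
'E': A..Z range, ord('E') − ord('A') = 4
'Z': A..Z range, ord('Z') − ord('A') = 25
'b': a..z range, 26 + ord('b') − ord('a') = 27
'Q': A..Z range, ord('Q') − ord('A') = 16
'1': 0..9 range, 52 + ord('1') − ord('0') = 53
'5': 0..9 range, 52 + ord('5') − ord('0') = 57
'a': a..z range, 26 + ord('a') − ord('a') = 26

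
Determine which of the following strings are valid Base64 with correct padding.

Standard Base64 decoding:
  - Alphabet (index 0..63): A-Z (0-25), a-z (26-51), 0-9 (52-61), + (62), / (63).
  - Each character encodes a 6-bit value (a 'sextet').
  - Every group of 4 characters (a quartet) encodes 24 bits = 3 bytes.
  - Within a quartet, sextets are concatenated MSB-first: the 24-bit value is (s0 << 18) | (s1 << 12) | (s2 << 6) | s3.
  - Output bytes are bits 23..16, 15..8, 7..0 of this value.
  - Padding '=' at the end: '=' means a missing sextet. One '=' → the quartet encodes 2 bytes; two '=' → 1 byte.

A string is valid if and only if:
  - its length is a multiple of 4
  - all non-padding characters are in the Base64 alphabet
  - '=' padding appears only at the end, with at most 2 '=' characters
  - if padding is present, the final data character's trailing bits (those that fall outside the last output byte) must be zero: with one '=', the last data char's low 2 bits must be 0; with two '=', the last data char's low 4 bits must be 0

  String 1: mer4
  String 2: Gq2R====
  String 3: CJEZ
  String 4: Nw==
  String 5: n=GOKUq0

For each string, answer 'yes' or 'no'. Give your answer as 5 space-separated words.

String 1: 'mer4' → valid
String 2: 'Gq2R====' → invalid (4 pad chars (max 2))
String 3: 'CJEZ' → valid
String 4: 'Nw==' → valid
String 5: 'n=GOKUq0' → invalid (bad char(s): ['=']; '=' in middle)

Answer: yes no yes yes no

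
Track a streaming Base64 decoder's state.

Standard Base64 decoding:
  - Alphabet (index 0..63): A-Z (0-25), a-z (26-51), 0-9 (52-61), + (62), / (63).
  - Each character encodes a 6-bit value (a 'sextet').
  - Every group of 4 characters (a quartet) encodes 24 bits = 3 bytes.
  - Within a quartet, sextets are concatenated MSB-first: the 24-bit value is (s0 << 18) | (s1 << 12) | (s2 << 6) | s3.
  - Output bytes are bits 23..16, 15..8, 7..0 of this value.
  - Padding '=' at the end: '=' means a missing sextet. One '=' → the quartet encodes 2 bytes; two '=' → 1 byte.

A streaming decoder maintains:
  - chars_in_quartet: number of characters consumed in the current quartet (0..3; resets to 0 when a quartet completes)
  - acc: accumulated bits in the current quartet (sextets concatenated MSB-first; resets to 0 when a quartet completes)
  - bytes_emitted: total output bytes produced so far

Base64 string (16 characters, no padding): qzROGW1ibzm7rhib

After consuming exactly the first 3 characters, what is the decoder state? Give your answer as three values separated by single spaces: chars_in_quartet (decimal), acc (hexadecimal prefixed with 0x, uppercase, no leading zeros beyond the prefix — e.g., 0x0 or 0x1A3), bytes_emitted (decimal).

Answer: 3 0x2ACD1 0

Derivation:
After char 0 ('q'=42): chars_in_quartet=1 acc=0x2A bytes_emitted=0
After char 1 ('z'=51): chars_in_quartet=2 acc=0xAB3 bytes_emitted=0
After char 2 ('R'=17): chars_in_quartet=3 acc=0x2ACD1 bytes_emitted=0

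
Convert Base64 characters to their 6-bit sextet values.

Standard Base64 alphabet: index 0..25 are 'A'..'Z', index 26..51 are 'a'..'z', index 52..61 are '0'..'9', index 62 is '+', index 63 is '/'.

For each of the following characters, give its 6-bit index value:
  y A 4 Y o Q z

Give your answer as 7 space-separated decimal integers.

'y': a..z range, 26 + ord('y') − ord('a') = 50
'A': A..Z range, ord('A') − ord('A') = 0
'4': 0..9 range, 52 + ord('4') − ord('0') = 56
'Y': A..Z range, ord('Y') − ord('A') = 24
'o': a..z range, 26 + ord('o') − ord('a') = 40
'Q': A..Z range, ord('Q') − ord('A') = 16
'z': a..z range, 26 + ord('z') − ord('a') = 51

Answer: 50 0 56 24 40 16 51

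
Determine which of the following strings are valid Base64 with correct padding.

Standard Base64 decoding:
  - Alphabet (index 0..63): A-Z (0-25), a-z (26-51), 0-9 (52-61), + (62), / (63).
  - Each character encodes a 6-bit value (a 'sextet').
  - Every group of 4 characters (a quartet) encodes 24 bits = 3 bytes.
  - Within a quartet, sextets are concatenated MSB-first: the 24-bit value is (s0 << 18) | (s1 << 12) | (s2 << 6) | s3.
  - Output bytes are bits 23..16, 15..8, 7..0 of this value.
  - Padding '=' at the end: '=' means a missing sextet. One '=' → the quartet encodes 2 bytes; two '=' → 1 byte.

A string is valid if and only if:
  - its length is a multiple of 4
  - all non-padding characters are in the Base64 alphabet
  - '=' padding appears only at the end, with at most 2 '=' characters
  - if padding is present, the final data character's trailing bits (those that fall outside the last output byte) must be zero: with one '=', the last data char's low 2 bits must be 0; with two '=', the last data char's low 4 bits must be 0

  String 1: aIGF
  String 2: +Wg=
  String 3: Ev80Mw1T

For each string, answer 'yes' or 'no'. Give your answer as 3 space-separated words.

Answer: yes yes yes

Derivation:
String 1: 'aIGF' → valid
String 2: '+Wg=' → valid
String 3: 'Ev80Mw1T' → valid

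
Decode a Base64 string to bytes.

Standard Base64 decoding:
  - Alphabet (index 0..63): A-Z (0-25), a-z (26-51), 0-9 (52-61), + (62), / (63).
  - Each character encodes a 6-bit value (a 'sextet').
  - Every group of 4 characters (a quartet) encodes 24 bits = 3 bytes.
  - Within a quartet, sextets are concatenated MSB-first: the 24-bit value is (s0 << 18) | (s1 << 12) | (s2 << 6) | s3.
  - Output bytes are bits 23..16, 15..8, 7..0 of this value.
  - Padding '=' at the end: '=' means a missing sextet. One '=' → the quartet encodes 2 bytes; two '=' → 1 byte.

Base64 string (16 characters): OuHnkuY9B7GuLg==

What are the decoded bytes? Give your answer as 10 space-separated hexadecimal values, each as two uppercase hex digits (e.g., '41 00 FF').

After char 0 ('O'=14): chars_in_quartet=1 acc=0xE bytes_emitted=0
After char 1 ('u'=46): chars_in_quartet=2 acc=0x3AE bytes_emitted=0
After char 2 ('H'=7): chars_in_quartet=3 acc=0xEB87 bytes_emitted=0
After char 3 ('n'=39): chars_in_quartet=4 acc=0x3AE1E7 -> emit 3A E1 E7, reset; bytes_emitted=3
After char 4 ('k'=36): chars_in_quartet=1 acc=0x24 bytes_emitted=3
After char 5 ('u'=46): chars_in_quartet=2 acc=0x92E bytes_emitted=3
After char 6 ('Y'=24): chars_in_quartet=3 acc=0x24B98 bytes_emitted=3
After char 7 ('9'=61): chars_in_quartet=4 acc=0x92E63D -> emit 92 E6 3D, reset; bytes_emitted=6
After char 8 ('B'=1): chars_in_quartet=1 acc=0x1 bytes_emitted=6
After char 9 ('7'=59): chars_in_quartet=2 acc=0x7B bytes_emitted=6
After char 10 ('G'=6): chars_in_quartet=3 acc=0x1EC6 bytes_emitted=6
After char 11 ('u'=46): chars_in_quartet=4 acc=0x7B1AE -> emit 07 B1 AE, reset; bytes_emitted=9
After char 12 ('L'=11): chars_in_quartet=1 acc=0xB bytes_emitted=9
After char 13 ('g'=32): chars_in_quartet=2 acc=0x2E0 bytes_emitted=9
Padding '==': partial quartet acc=0x2E0 -> emit 2E; bytes_emitted=10

Answer: 3A E1 E7 92 E6 3D 07 B1 AE 2E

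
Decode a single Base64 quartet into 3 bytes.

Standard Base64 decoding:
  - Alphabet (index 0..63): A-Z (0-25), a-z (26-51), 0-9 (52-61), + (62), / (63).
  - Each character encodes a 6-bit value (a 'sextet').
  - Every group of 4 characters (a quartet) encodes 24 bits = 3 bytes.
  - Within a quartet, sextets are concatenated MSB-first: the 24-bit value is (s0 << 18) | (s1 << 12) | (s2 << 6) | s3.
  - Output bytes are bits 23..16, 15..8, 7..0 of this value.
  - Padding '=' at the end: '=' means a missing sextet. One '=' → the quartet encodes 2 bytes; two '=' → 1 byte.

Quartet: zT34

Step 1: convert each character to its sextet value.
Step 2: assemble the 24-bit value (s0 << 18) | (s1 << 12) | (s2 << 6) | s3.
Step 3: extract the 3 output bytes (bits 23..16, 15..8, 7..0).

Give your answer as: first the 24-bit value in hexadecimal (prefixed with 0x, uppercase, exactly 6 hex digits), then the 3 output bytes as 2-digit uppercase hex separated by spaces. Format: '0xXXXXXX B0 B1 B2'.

Sextets: z=51, T=19, 3=55, 4=56
24-bit: (51<<18) | (19<<12) | (55<<6) | 56
      = 0xCC0000 | 0x013000 | 0x000DC0 | 0x000038
      = 0xCD3DF8
Bytes: (v>>16)&0xFF=CD, (v>>8)&0xFF=3D, v&0xFF=F8

Answer: 0xCD3DF8 CD 3D F8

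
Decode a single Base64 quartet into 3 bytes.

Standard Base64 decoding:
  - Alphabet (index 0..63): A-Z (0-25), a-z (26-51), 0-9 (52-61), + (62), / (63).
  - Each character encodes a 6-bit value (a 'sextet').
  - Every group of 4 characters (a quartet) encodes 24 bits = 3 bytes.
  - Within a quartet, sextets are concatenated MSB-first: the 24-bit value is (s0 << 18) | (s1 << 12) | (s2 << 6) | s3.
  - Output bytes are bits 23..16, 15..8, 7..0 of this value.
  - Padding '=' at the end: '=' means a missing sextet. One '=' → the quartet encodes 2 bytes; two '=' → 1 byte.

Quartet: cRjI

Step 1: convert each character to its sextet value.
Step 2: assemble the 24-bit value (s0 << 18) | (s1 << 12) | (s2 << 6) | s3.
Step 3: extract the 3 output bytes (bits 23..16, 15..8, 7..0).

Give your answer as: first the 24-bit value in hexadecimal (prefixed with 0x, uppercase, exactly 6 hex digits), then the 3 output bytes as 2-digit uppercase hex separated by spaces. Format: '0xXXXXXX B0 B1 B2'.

Answer: 0x7118C8 71 18 C8

Derivation:
Sextets: c=28, R=17, j=35, I=8
24-bit: (28<<18) | (17<<12) | (35<<6) | 8
      = 0x700000 | 0x011000 | 0x0008C0 | 0x000008
      = 0x7118C8
Bytes: (v>>16)&0xFF=71, (v>>8)&0xFF=18, v&0xFF=C8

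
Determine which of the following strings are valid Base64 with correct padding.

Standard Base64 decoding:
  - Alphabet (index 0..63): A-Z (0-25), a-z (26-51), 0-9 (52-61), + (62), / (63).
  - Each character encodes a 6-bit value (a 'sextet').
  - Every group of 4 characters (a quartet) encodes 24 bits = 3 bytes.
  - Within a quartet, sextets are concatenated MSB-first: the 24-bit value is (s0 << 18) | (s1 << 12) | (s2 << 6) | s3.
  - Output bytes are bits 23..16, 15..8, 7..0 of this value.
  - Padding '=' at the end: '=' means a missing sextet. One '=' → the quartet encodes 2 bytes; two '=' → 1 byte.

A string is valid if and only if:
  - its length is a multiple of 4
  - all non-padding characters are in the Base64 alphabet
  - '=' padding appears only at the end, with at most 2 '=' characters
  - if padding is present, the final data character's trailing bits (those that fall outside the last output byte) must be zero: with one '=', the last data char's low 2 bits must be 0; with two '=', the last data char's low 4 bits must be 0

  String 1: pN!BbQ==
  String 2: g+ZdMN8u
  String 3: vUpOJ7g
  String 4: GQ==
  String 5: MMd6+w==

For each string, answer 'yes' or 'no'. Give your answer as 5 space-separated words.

Answer: no yes no yes yes

Derivation:
String 1: 'pN!BbQ==' → invalid (bad char(s): ['!'])
String 2: 'g+ZdMN8u' → valid
String 3: 'vUpOJ7g' → invalid (len=7 not mult of 4)
String 4: 'GQ==' → valid
String 5: 'MMd6+w==' → valid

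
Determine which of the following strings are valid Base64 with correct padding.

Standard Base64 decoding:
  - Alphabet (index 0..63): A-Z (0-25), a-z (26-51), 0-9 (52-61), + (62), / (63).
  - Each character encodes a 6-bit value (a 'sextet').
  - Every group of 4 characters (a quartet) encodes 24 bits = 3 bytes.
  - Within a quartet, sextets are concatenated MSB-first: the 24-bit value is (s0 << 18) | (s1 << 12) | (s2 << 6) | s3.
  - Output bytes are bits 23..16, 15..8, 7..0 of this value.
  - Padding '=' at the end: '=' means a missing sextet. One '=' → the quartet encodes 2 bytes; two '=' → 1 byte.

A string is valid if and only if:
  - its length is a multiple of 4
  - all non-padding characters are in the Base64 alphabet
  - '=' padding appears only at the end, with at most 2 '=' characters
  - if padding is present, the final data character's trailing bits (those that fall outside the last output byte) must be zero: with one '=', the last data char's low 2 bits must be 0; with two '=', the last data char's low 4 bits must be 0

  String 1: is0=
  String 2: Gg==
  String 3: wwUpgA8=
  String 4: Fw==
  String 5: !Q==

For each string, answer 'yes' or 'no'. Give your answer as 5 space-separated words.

String 1: 'is0=' → valid
String 2: 'Gg==' → valid
String 3: 'wwUpgA8=' → valid
String 4: 'Fw==' → valid
String 5: '!Q==' → invalid (bad char(s): ['!'])

Answer: yes yes yes yes no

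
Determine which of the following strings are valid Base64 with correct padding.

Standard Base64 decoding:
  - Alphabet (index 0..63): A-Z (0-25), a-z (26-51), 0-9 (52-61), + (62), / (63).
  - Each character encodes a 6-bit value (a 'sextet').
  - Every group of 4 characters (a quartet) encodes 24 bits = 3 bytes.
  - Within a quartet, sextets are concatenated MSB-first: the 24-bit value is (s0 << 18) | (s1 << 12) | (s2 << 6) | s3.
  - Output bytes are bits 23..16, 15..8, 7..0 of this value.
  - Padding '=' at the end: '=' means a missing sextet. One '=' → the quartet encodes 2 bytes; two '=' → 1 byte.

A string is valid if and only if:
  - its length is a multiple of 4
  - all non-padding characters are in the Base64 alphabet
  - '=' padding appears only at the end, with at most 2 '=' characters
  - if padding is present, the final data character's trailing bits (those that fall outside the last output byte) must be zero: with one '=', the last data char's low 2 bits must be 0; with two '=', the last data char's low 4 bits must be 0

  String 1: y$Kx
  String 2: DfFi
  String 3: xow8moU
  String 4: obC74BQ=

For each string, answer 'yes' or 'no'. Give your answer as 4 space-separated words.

Answer: no yes no yes

Derivation:
String 1: 'y$Kx' → invalid (bad char(s): ['$'])
String 2: 'DfFi' → valid
String 3: 'xow8moU' → invalid (len=7 not mult of 4)
String 4: 'obC74BQ=' → valid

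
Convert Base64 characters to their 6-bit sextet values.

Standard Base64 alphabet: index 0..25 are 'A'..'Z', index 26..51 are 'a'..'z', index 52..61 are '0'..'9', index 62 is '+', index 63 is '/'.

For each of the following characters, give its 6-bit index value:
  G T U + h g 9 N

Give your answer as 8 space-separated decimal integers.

'G': A..Z range, ord('G') − ord('A') = 6
'T': A..Z range, ord('T') − ord('A') = 19
'U': A..Z range, ord('U') − ord('A') = 20
'+': index 62
'h': a..z range, 26 + ord('h') − ord('a') = 33
'g': a..z range, 26 + ord('g') − ord('a') = 32
'9': 0..9 range, 52 + ord('9') − ord('0') = 61
'N': A..Z range, ord('N') − ord('A') = 13

Answer: 6 19 20 62 33 32 61 13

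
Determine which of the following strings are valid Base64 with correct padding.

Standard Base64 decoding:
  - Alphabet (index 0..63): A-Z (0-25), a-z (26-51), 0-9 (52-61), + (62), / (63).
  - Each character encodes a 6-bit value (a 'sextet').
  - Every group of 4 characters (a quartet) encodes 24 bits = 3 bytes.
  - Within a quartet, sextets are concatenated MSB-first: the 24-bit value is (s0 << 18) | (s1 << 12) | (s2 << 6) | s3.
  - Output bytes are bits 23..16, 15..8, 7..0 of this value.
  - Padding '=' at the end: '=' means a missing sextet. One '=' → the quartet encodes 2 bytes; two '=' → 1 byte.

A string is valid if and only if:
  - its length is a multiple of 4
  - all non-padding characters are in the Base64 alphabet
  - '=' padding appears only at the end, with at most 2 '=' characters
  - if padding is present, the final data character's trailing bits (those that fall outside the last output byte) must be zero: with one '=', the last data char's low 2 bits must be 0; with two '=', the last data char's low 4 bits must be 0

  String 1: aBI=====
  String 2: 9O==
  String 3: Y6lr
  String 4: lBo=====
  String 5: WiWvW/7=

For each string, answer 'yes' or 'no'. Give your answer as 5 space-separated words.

Answer: no no yes no no

Derivation:
String 1: 'aBI=====' → invalid (5 pad chars (max 2))
String 2: '9O==' → invalid (bad trailing bits)
String 3: 'Y6lr' → valid
String 4: 'lBo=====' → invalid (5 pad chars (max 2))
String 5: 'WiWvW/7=' → invalid (bad trailing bits)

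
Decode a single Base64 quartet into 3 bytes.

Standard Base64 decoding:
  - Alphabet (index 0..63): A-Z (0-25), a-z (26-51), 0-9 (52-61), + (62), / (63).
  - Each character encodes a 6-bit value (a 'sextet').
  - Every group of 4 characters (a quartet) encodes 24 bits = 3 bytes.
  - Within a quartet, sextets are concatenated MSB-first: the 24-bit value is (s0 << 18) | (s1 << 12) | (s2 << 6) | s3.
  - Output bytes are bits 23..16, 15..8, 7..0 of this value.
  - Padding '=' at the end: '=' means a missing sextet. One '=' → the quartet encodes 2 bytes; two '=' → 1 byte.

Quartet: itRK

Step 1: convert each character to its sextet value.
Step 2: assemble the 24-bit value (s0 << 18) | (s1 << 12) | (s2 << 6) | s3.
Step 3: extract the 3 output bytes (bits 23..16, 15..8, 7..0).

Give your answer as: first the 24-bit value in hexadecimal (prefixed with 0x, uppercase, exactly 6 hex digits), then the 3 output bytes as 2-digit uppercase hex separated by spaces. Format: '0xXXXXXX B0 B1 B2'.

Sextets: i=34, t=45, R=17, K=10
24-bit: (34<<18) | (45<<12) | (17<<6) | 10
      = 0x880000 | 0x02D000 | 0x000440 | 0x00000A
      = 0x8AD44A
Bytes: (v>>16)&0xFF=8A, (v>>8)&0xFF=D4, v&0xFF=4A

Answer: 0x8AD44A 8A D4 4A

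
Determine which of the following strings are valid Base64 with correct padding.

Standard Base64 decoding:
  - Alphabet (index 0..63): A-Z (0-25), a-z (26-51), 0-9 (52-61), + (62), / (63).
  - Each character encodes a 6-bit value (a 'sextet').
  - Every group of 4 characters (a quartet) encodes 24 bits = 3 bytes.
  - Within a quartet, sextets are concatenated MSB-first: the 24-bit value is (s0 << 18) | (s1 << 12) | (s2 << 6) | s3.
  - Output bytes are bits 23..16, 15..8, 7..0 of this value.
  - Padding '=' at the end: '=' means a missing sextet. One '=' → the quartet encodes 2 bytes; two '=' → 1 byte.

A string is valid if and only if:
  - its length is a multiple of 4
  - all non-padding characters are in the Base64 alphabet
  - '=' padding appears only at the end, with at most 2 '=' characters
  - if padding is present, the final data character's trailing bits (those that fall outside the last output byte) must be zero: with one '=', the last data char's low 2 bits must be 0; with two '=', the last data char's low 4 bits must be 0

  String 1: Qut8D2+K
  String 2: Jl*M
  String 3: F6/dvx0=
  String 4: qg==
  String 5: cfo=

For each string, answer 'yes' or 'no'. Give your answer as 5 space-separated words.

Answer: yes no yes yes yes

Derivation:
String 1: 'Qut8D2+K' → valid
String 2: 'Jl*M' → invalid (bad char(s): ['*'])
String 3: 'F6/dvx0=' → valid
String 4: 'qg==' → valid
String 5: 'cfo=' → valid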